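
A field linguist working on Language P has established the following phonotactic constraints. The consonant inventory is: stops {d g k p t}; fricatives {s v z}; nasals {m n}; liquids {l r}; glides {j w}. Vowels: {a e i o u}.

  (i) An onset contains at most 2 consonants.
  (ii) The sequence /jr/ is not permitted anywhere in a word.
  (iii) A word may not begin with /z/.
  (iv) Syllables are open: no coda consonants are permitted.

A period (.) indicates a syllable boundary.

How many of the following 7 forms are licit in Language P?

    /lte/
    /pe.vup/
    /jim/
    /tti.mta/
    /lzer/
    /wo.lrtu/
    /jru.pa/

/lte/ — σ1 onset /lt/ (2C), coda /∅/ ok → licit
/pe.vup/ — violates constraint (iv): syllable 2 coda /p/ has 1 consonant (> 0) → illicit
/jim/ — violates constraint (iv): syllable 1 coda /m/ has 1 consonant (> 0) → illicit
/tti.mta/ — σ1 onset /tt/ (2C), coda /∅/ ok; σ2 onset /mt/ (2C), coda /∅/ ok → licit
/lzer/ — violates constraint (iv): syllable 1 coda /r/ has 1 consonant (> 0) → illicit
/wo.lrtu/ — violates constraint (i): syllable 2 onset /lrt/ has 3 consonants (> 2) → illicit
/jru.pa/ — violates constraint (ii): contains banned sequence /jr/ → illicit
Licit: /lte/, /tti.mta/ → 2.

2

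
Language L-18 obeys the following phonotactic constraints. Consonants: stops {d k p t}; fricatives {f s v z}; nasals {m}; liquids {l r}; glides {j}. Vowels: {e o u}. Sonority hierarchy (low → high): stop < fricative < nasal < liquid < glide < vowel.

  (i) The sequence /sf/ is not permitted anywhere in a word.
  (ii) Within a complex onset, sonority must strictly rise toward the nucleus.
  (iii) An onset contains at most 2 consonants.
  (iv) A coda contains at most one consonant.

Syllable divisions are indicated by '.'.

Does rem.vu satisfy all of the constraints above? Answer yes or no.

yes

rem.vu — σ1 onset /r/, coda /m/ ok; σ2 onset /v/, coda /∅/ ok → well-formed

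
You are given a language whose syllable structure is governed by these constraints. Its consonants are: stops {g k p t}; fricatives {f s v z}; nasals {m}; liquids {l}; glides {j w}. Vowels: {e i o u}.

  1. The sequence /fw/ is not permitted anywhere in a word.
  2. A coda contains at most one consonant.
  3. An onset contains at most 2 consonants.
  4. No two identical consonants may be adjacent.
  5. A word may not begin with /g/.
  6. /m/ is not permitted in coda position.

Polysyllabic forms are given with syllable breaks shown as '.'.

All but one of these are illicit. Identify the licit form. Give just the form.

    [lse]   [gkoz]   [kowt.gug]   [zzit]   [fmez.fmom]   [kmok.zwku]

[lse]

[lse] — σ1 onset /ls/ (2C), coda /∅/ ok → licit
[gkoz] — violates constraint 5: word begins with /g/ → illicit
[kowt.gug] — violates constraint 2: syllable 1 coda /wt/ has 2 consonants (> 1) → illicit
[zzit] — violates constraint 4: adjacent identical consonants /zz/ → illicit
[fmez.fmom] — violates constraint 6: syllable 2 coda contains /m/ → illicit
[kmok.zwku] — violates constraint 3: syllable 2 onset /zwk/ has 3 consonants (> 2) → illicit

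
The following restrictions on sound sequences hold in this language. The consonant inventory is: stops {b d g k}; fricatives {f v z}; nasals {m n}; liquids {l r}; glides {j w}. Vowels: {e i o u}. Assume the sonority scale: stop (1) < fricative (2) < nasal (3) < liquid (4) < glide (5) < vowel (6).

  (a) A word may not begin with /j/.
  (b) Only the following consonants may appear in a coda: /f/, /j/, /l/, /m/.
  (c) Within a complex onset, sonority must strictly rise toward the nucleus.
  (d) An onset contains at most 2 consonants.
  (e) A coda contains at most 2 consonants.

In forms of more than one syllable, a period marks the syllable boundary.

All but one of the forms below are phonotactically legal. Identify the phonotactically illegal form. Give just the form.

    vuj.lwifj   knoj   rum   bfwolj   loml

vuj.lwifj — σ1 onset /v/, coda /j/ ok; σ2 onset /lw/ (4→5 rises), coda /fj/ (2C) ok → phonotactically legal
knoj — σ1 onset /kn/ (1→3 rises), coda /j/ ok → phonotactically legal
rum — σ1 onset /r/, coda /m/ ok → phonotactically legal
bfwolj — violates constraint (d): syllable 1 onset /bfw/ has 3 consonants (> 2) → phonotactically illegal
loml — σ1 onset /l/, coda /ml/ (2C) ok → phonotactically legal

bfwolj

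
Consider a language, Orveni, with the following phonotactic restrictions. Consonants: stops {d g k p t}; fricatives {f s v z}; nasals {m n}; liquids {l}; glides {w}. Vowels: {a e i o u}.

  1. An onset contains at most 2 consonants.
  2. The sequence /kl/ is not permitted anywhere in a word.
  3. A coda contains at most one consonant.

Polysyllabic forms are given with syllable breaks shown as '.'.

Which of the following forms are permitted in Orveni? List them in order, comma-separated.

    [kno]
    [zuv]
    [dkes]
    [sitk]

[kno] — σ1 onset /kn/ (2C), coda /∅/ ok → permitted
[zuv] — σ1 onset /z/, coda /v/ ok → permitted
[dkes] — σ1 onset /dk/ (2C), coda /s/ ok → permitted
[sitk] — violates constraint 3: syllable 1 coda /tk/ has 2 consonants (> 1) → not permitted

[kno], [zuv], [dkes]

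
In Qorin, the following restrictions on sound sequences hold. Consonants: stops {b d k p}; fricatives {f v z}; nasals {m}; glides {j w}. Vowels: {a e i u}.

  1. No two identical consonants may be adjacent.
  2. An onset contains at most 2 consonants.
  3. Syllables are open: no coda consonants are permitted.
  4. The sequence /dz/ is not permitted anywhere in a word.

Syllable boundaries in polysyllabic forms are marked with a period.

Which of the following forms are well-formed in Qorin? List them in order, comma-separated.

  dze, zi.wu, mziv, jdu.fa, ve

dze — violates constraint 4: contains banned sequence /dz/ → ill-formed
zi.wu — σ1 onset /z/, coda /∅/ ok; σ2 onset /w/, coda /∅/ ok → well-formed
mziv — violates constraint 3: syllable 1 coda /v/ has 1 consonant (> 0) → ill-formed
jdu.fa — σ1 onset /jd/ (2C), coda /∅/ ok; σ2 onset /f/, coda /∅/ ok → well-formed
ve — σ1 onset /v/, coda /∅/ ok → well-formed

zi.wu, jdu.fa, ve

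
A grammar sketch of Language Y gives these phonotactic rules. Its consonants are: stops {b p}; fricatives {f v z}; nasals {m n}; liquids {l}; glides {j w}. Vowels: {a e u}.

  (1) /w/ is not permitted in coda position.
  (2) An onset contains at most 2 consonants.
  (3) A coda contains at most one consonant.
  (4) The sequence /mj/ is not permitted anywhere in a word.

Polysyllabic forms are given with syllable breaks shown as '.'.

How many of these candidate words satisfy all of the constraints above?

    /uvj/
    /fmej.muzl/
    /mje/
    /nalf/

0

/uvj/ — violates constraint 3: syllable 1 coda /vj/ has 2 consonants (> 1) → not permitted
/fmej.muzl/ — violates constraint 3: syllable 2 coda /zl/ has 2 consonants (> 1) → not permitted
/mje/ — violates constraint 4: contains banned sequence /mj/ → not permitted
/nalf/ — violates constraint 3: syllable 1 coda /lf/ has 2 consonants (> 1) → not permitted
No form is permitted → 0.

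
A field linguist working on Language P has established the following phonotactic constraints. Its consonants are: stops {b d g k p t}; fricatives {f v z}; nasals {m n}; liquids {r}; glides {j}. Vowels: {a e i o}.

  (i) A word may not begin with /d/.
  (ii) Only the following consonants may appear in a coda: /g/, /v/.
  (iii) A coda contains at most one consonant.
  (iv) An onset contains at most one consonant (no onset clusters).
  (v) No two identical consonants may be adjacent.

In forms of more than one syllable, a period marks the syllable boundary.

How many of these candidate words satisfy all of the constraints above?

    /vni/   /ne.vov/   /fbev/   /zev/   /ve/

/vni/ — violates constraint (iv): syllable 1 onset /vn/ has 2 consonants (> 1) → phonotactically illegal
/ne.vov/ — σ1 onset /n/, coda /∅/ ok; σ2 onset /v/, coda /v/ ok → phonotactically legal
/fbev/ — violates constraint (iv): syllable 1 onset /fb/ has 2 consonants (> 1) → phonotactically illegal
/zev/ — σ1 onset /z/, coda /v/ ok → phonotactically legal
/ve/ — σ1 onset /v/, coda /∅/ ok → phonotactically legal
Phonotactically legal: /ne.vov/, /zev/, /ve/ → 3.

3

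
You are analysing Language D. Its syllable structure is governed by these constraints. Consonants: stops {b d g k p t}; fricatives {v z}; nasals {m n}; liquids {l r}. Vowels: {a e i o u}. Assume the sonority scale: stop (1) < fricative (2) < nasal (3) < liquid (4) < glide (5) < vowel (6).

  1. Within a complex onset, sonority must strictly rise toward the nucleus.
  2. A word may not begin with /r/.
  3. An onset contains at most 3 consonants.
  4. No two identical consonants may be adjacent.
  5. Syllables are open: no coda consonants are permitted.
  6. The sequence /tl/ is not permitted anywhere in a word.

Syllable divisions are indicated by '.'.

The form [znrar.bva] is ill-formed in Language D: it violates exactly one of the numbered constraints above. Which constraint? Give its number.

[znrar.bva]: syllable 1 coda /r/ has 1 consonant (> 0).
This is a violation of constraint 5: "Syllables are open: no coda consonants are permitted."
The remaining constraints (1, 2, 3, 4, 6) are satisfied.

5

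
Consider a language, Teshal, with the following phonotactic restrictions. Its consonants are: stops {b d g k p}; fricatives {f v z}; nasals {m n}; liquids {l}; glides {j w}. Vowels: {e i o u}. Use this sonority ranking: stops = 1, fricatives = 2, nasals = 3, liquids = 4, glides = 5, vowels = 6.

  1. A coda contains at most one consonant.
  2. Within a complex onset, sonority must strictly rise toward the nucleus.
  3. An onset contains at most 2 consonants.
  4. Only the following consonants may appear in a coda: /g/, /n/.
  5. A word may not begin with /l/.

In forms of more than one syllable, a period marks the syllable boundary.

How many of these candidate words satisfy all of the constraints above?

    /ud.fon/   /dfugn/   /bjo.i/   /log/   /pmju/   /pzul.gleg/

1

/ud.fon/ — violates constraint 4: syllable 1 coda contains /d/, which is not a licensed coda consonant → phonotactically illegal
/dfugn/ — violates constraint 1: syllable 1 coda /gn/ has 2 consonants (> 1) → phonotactically illegal
/bjo.i/ — σ1 onset /bj/ (1→5 rises), coda /∅/ ok; σ2 onset /∅/, coda /∅/ ok → phonotactically legal
/log/ — violates constraint 5: word begins with /l/ → phonotactically illegal
/pmju/ — violates constraint 3: syllable 1 onset /pmj/ has 3 consonants (> 2) → phonotactically illegal
/pzul.gleg/ — violates constraint 4: syllable 1 coda contains /l/, which is not a licensed coda consonant → phonotactically illegal
Phonotactically legal: /bjo.i/ → 1.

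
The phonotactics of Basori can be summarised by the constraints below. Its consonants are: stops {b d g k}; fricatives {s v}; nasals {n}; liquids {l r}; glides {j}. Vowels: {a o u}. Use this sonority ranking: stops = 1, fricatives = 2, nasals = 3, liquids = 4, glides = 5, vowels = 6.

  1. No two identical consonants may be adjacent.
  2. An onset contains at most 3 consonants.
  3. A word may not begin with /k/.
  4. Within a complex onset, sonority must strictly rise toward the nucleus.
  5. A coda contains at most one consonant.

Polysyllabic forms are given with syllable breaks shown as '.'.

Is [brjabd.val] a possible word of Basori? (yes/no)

no

[brjabd.val] — violates constraint 5: syllable 1 coda /bd/ has 2 consonants (> 1) → not permitted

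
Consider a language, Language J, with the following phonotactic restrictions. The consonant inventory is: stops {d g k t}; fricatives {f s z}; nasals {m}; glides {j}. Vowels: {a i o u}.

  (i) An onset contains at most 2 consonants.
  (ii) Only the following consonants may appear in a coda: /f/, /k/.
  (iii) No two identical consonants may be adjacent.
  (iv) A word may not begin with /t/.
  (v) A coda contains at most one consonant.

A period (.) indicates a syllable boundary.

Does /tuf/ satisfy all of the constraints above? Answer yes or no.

no

/tuf/ — violates constraint (iv): word begins with /t/ → illicit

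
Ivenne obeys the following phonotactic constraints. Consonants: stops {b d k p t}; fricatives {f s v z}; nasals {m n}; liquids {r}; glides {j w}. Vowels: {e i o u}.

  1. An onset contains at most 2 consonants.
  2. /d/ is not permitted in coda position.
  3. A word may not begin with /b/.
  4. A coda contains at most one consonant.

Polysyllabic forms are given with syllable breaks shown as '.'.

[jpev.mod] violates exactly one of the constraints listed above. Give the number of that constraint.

[jpev.mod]: syllable 2 coda contains /d/.
This is a violation of constraint 2: "/d/ is not permitted in coda position."
The remaining constraints (1, 3, 4) are satisfied.

2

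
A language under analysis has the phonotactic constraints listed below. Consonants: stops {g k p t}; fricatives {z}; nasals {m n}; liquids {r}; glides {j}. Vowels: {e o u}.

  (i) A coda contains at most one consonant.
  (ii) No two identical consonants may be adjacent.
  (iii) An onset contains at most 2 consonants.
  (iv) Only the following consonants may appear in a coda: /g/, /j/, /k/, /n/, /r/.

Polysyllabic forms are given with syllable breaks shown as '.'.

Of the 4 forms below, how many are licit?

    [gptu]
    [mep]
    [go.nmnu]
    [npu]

[gptu] — violates constraint (iii): syllable 1 onset /gpt/ has 3 consonants (> 2) → illicit
[mep] — violates constraint (iv): syllable 1 coda contains /p/, which is not a licensed coda consonant → illicit
[go.nmnu] — violates constraint (iii): syllable 2 onset /nmn/ has 3 consonants (> 2) → illicit
[npu] — σ1 onset /np/ (2C), coda /∅/ ok → licit
Licit: [npu] → 1.

1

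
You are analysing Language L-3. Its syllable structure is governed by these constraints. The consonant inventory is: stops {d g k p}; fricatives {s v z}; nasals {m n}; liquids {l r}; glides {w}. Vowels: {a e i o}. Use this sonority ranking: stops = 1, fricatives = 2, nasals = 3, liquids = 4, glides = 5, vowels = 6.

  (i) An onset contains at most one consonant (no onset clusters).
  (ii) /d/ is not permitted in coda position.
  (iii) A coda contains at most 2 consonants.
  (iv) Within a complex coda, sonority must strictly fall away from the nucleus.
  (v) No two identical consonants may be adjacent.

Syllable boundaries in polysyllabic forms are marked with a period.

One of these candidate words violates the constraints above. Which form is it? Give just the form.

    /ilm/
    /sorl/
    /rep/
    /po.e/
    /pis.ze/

/ilm/ — σ1 onset /∅/, coda /lm/ (4→3 falls) ok → permitted
/sorl/ — violates constraint (iv): syllable 1 coda /rl/: /r/ (liquid, 4) → /l/ (liquid, 4) does not fall → not permitted
/rep/ — σ1 onset /r/, coda /p/ ok → permitted
/po.e/ — σ1 onset /p/, coda /∅/ ok; σ2 onset /∅/, coda /∅/ ok → permitted
/pis.ze/ — σ1 onset /p/, coda /s/ ok; σ2 onset /z/, coda /∅/ ok → permitted

/sorl/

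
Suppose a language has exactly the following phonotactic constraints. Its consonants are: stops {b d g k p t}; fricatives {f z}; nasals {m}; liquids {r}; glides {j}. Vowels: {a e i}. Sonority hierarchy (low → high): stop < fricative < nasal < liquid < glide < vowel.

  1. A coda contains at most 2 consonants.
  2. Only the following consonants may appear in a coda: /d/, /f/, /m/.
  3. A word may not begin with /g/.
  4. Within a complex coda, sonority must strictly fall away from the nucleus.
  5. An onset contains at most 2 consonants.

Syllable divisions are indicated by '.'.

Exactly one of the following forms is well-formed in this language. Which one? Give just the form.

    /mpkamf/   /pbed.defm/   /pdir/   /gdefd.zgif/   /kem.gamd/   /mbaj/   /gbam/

/kem.gamd/

/mpkamf/ — violates constraint 5: syllable 1 onset /mpk/ has 3 consonants (> 2) → ill-formed
/pbed.defm/ — violates constraint 4: syllable 2 coda /fm/: /f/ (fricative, 2) → /m/ (nasal, 3) does not fall → ill-formed
/pdir/ — violates constraint 2: syllable 1 coda contains /r/, which is not a licensed coda consonant → ill-formed
/gdefd.zgif/ — violates constraint 3: word begins with /g/ → ill-formed
/kem.gamd/ — σ1 onset /k/, coda /m/ ok; σ2 onset /g/, coda /md/ (3→1 falls) ok → well-formed
/mbaj/ — violates constraint 2: syllable 1 coda contains /j/, which is not a licensed coda consonant → ill-formed
/gbam/ — violates constraint 3: word begins with /g/ → ill-formed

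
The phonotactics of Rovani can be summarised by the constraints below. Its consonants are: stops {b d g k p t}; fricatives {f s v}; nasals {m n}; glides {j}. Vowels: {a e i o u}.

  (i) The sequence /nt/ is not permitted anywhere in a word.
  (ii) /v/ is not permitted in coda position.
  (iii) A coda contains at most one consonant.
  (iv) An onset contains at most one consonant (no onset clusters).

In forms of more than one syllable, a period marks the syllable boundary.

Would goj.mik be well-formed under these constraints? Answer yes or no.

goj.mik — σ1 onset /g/, coda /j/ ok; σ2 onset /m/, coda /k/ ok → well-formed

yes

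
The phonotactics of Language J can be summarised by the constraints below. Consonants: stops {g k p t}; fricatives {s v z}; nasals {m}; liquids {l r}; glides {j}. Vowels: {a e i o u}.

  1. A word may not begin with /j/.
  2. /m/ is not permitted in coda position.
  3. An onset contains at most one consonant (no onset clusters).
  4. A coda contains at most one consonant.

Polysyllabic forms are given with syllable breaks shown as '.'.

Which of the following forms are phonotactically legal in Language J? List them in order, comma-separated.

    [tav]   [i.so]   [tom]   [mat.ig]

[tav] — σ1 onset /t/, coda /v/ ok → phonotactically legal
[i.so] — σ1 onset /∅/, coda /∅/ ok; σ2 onset /s/, coda /∅/ ok → phonotactically legal
[tom] — violates constraint 2: syllable 1 coda contains /m/ → phonotactically illegal
[mat.ig] — σ1 onset /m/, coda /t/ ok; σ2 onset /∅/, coda /g/ ok → phonotactically legal

[tav], [i.so], [mat.ig]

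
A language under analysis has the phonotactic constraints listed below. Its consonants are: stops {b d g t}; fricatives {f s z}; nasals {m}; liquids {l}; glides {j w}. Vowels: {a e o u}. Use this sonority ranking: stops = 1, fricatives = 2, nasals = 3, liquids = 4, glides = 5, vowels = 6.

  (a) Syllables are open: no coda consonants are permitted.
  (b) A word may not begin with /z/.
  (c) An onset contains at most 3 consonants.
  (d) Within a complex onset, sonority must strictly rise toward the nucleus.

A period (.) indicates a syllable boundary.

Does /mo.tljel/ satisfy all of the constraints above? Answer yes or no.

/mo.tljel/ — violates constraint (a): syllable 2 coda /l/ has 1 consonant (> 0) → ill-formed

no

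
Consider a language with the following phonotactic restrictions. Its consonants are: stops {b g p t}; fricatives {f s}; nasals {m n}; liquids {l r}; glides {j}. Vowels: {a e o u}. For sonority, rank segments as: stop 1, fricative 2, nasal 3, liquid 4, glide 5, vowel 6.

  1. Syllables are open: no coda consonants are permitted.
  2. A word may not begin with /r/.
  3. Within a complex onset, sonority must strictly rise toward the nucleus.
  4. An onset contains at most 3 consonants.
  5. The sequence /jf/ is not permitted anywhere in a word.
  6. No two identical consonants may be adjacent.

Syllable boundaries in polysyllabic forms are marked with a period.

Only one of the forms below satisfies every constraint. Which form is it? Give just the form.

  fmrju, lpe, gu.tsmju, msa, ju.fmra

ju.fmra

fmrju — violates constraint 4: syllable 1 onset /fmrj/ has 4 consonants (> 3) → not permitted
lpe — violates constraint 3: syllable 1 onset /lp/: /l/ (liquid, 4) → /p/ (stop, 1) does not rise → not permitted
gu.tsmju — violates constraint 4: syllable 2 onset /tsmj/ has 4 consonants (> 3) → not permitted
msa — violates constraint 3: syllable 1 onset /ms/: /m/ (nasal, 3) → /s/ (fricative, 2) does not rise → not permitted
ju.fmra — σ1 onset /j/, coda /∅/ ok; σ2 onset /fmr/ (2→3→4 rises), coda /∅/ ok → permitted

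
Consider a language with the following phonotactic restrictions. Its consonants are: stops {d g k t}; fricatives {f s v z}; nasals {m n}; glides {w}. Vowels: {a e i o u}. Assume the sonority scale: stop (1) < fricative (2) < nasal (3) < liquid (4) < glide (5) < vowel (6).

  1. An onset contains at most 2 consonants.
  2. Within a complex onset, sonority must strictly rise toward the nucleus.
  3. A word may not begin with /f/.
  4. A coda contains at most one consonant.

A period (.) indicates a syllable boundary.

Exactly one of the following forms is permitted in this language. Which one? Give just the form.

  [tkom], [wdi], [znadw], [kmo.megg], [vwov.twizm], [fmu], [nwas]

[nwas]

[tkom] — violates constraint 2: syllable 1 onset /tk/: /t/ (stop, 1) → /k/ (stop, 1) does not rise → not permitted
[wdi] — violates constraint 2: syllable 1 onset /wd/: /w/ (glide, 5) → /d/ (stop, 1) does not rise → not permitted
[znadw] — violates constraint 4: syllable 1 coda /dw/ has 2 consonants (> 1) → not permitted
[kmo.megg] — violates constraint 4: syllable 2 coda /gg/ has 2 consonants (> 1) → not permitted
[vwov.twizm] — violates constraint 4: syllable 2 coda /zm/ has 2 consonants (> 1) → not permitted
[fmu] — violates constraint 3: word begins with /f/ → not permitted
[nwas] — σ1 onset /nw/ (3→5 rises), coda /s/ ok → permitted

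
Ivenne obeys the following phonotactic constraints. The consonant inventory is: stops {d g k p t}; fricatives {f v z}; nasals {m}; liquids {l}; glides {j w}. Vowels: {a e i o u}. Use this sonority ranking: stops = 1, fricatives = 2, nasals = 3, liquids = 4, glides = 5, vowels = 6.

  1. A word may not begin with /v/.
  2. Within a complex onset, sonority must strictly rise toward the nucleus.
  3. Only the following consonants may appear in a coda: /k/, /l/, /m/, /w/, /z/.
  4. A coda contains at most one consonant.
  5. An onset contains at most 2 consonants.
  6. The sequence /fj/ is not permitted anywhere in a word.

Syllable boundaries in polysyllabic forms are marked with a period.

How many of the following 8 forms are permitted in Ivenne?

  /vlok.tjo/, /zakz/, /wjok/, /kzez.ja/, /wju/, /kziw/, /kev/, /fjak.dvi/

/vlok.tjo/ — violates constraint 1: word begins with /v/ → not permitted
/zakz/ — violates constraint 4: syllable 1 coda /kz/ has 2 consonants (> 1) → not permitted
/wjok/ — violates constraint 2: syllable 1 onset /wj/: /w/ (glide, 5) → /j/ (glide, 5) does not rise → not permitted
/kzez.ja/ — σ1 onset /kz/ (1→2 rises), coda /z/ ok; σ2 onset /j/, coda /∅/ ok → permitted
/wju/ — violates constraint 2: syllable 1 onset /wj/: /w/ (glide, 5) → /j/ (glide, 5) does not rise → not permitted
/kziw/ — σ1 onset /kz/ (1→2 rises), coda /w/ ok → permitted
/kev/ — violates constraint 3: syllable 1 coda contains /v/, which is not a licensed coda consonant → not permitted
/fjak.dvi/ — violates constraint 6: contains banned sequence /fj/ → not permitted
Permitted: /kzez.ja/, /kziw/ → 2.

2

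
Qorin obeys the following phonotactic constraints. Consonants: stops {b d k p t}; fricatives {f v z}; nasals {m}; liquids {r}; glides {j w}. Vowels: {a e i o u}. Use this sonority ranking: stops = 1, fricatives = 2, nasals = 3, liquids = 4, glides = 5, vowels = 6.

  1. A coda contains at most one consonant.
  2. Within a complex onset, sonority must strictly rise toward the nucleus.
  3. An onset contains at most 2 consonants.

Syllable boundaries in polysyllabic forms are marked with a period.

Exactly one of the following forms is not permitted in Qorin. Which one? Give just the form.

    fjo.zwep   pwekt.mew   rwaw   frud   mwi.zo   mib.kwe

fjo.zwep — σ1 onset /fj/ (2→5 rises), coda /∅/ ok; σ2 onset /zw/ (2→5 rises), coda /p/ ok → permitted
pwekt.mew — violates constraint 1: syllable 1 coda /kt/ has 2 consonants (> 1) → not permitted
rwaw — σ1 onset /rw/ (4→5 rises), coda /w/ ok → permitted
frud — σ1 onset /fr/ (2→4 rises), coda /d/ ok → permitted
mwi.zo — σ1 onset /mw/ (3→5 rises), coda /∅/ ok; σ2 onset /z/, coda /∅/ ok → permitted
mib.kwe — σ1 onset /m/, coda /b/ ok; σ2 onset /kw/ (1→5 rises), coda /∅/ ok → permitted

pwekt.mew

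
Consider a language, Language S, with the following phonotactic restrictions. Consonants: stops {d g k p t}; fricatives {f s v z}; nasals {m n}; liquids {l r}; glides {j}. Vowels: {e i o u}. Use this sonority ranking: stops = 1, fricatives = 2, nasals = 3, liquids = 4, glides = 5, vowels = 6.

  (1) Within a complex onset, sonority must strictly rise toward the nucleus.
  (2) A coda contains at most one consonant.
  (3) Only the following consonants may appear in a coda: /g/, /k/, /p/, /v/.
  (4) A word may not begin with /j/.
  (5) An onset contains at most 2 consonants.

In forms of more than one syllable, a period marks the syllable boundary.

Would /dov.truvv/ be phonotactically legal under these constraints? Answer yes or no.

/dov.truvv/ — violates constraint 2: syllable 2 coda /vv/ has 2 consonants (> 1) → phonotactically illegal

no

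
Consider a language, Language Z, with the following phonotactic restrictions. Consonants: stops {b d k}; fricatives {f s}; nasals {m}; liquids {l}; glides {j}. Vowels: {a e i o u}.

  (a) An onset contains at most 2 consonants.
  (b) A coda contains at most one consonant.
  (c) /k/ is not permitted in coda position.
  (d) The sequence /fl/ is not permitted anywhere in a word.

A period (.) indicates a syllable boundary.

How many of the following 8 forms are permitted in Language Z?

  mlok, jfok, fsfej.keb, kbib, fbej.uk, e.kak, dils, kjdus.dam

1

mlok — violates constraint (c): syllable 1 coda contains /k/ → not permitted
jfok — violates constraint (c): syllable 1 coda contains /k/ → not permitted
fsfej.keb — violates constraint (a): syllable 1 onset /fsf/ has 3 consonants (> 2) → not permitted
kbib — σ1 onset /kb/ (2C), coda /b/ ok → permitted
fbej.uk — violates constraint (c): syllable 2 coda contains /k/ → not permitted
e.kak — violates constraint (c): syllable 2 coda contains /k/ → not permitted
dils — violates constraint (b): syllable 1 coda /ls/ has 2 consonants (> 1) → not permitted
kjdus.dam — violates constraint (a): syllable 1 onset /kjd/ has 3 consonants (> 2) → not permitted
Permitted: kbib → 1.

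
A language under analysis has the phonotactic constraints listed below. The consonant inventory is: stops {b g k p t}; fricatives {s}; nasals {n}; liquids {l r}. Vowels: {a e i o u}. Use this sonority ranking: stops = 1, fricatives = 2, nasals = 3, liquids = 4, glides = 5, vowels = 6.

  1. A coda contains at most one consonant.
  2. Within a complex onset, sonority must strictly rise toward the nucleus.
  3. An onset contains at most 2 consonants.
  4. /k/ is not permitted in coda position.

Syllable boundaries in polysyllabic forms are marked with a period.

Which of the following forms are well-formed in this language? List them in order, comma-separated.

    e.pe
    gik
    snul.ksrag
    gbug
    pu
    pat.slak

e.pe, pu

e.pe — σ1 onset /∅/, coda /∅/ ok; σ2 onset /p/, coda /∅/ ok → well-formed
gik — violates constraint 4: syllable 1 coda contains /k/ → ill-formed
snul.ksrag — violates constraint 3: syllable 2 onset /ksr/ has 3 consonants (> 2) → ill-formed
gbug — violates constraint 2: syllable 1 onset /gb/: /g/ (stop, 1) → /b/ (stop, 1) does not rise → ill-formed
pu — σ1 onset /p/, coda /∅/ ok → well-formed
pat.slak — violates constraint 4: syllable 2 coda contains /k/ → ill-formed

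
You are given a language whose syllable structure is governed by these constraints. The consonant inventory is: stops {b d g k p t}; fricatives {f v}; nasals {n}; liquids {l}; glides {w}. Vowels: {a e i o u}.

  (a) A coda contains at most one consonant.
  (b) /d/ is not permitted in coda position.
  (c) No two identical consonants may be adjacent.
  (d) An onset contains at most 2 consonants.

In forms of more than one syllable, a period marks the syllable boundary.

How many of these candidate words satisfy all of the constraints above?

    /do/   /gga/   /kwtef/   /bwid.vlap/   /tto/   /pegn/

/do/ — σ1 onset /d/, coda /∅/ ok → phonotactically legal
/gga/ — violates constraint (c): adjacent identical consonants /gg/ → phonotactically illegal
/kwtef/ — violates constraint (d): syllable 1 onset /kwt/ has 3 consonants (> 2) → phonotactically illegal
/bwid.vlap/ — violates constraint (b): syllable 1 coda contains /d/ → phonotactically illegal
/tto/ — violates constraint (c): adjacent identical consonants /tt/ → phonotactically illegal
/pegn/ — violates constraint (a): syllable 1 coda /gn/ has 2 consonants (> 1) → phonotactically illegal
Phonotactically legal: /do/ → 1.

1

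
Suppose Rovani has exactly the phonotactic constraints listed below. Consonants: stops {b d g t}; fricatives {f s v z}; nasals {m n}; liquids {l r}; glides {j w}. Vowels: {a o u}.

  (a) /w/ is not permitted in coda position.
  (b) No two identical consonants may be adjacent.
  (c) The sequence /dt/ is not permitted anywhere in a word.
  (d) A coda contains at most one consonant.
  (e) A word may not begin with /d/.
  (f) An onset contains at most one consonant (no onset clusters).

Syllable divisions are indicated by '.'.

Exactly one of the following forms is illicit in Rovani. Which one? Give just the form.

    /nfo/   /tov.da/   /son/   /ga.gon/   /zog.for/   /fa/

/nfo/

/nfo/ — violates constraint (f): syllable 1 onset /nf/ has 2 consonants (> 1) → illicit
/tov.da/ — σ1 onset /t/, coda /v/ ok; σ2 onset /d/, coda /∅/ ok → licit
/son/ — σ1 onset /s/, coda /n/ ok → licit
/ga.gon/ — σ1 onset /g/, coda /∅/ ok; σ2 onset /g/, coda /n/ ok → licit
/zog.for/ — σ1 onset /z/, coda /g/ ok; σ2 onset /f/, coda /r/ ok → licit
/fa/ — σ1 onset /f/, coda /∅/ ok → licit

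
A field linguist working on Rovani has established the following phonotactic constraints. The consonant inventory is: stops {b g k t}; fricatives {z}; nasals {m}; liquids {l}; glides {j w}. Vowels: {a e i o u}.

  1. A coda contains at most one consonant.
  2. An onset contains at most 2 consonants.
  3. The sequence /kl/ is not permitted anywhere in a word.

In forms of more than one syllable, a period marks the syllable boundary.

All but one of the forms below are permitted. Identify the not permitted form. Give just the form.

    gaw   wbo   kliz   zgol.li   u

kliz

gaw — σ1 onset /g/, coda /w/ ok → permitted
wbo — σ1 onset /wb/ (2C), coda /∅/ ok → permitted
kliz — violates constraint 3: contains banned sequence /kl/ → not permitted
zgol.li — σ1 onset /zg/ (2C), coda /l/ ok; σ2 onset /l/, coda /∅/ ok → permitted
u — σ1 onset /∅/, coda /∅/ ok → permitted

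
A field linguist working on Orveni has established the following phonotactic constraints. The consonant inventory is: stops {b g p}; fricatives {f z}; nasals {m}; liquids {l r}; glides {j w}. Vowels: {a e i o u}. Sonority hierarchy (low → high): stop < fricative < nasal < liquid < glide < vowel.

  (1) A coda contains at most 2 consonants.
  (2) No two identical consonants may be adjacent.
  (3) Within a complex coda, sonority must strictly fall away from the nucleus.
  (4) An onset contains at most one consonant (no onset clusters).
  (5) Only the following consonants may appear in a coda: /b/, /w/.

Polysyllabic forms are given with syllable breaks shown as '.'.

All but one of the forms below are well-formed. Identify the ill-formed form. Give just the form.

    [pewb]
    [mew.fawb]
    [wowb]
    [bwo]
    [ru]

[pewb] — σ1 onset /p/, coda /wb/ (5→1 falls) ok → well-formed
[mew.fawb] — σ1 onset /m/, coda /w/ ok; σ2 onset /f/, coda /wb/ (5→1 falls) ok → well-formed
[wowb] — σ1 onset /w/, coda /wb/ (5→1 falls) ok → well-formed
[bwo] — violates constraint 4: syllable 1 onset /bw/ has 2 consonants (> 1) → ill-formed
[ru] — σ1 onset /r/, coda /∅/ ok → well-formed

[bwo]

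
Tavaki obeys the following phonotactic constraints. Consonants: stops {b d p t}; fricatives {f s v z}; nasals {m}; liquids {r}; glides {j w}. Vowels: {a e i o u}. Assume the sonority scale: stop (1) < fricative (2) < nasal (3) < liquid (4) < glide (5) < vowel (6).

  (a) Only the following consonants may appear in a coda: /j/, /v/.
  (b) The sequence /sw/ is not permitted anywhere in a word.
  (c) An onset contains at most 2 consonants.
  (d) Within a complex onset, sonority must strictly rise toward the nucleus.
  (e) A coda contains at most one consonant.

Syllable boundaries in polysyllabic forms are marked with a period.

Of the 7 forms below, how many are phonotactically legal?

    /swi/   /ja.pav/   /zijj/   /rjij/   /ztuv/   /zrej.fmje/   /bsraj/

2

/swi/ — violates constraint (b): contains banned sequence /sw/ → phonotactically illegal
/ja.pav/ — σ1 onset /j/, coda /∅/ ok; σ2 onset /p/, coda /v/ ok → phonotactically legal
/zijj/ — violates constraint (e): syllable 1 coda /jj/ has 2 consonants (> 1) → phonotactically illegal
/rjij/ — σ1 onset /rj/ (4→5 rises), coda /j/ ok → phonotactically legal
/ztuv/ — violates constraint (d): syllable 1 onset /zt/: /z/ (fricative, 2) → /t/ (stop, 1) does not rise → phonotactically illegal
/zrej.fmje/ — violates constraint (c): syllable 2 onset /fmj/ has 3 consonants (> 2) → phonotactically illegal
/bsraj/ — violates constraint (c): syllable 1 onset /bsr/ has 3 consonants (> 2) → phonotactically illegal
Phonotactically legal: /ja.pav/, /rjij/ → 2.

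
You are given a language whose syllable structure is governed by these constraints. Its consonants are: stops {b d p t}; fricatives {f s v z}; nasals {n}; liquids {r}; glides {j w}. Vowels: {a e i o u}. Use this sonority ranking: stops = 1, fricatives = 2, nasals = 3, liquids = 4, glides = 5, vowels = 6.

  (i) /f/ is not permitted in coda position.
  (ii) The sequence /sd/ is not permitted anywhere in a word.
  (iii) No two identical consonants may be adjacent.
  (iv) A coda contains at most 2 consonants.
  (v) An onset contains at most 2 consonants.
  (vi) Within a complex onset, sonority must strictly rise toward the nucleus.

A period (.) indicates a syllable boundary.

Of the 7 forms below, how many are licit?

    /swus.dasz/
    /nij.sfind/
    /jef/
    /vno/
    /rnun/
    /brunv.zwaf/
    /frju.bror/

/swus.dasz/ — violates constraint (ii): contains banned sequence /sd/ → illicit
/nij.sfind/ — violates constraint (vi): syllable 2 onset /sf/: /s/ (fricative, 2) → /f/ (fricative, 2) does not rise → illicit
/jef/ — violates constraint (i): syllable 1 coda contains /f/ → illicit
/vno/ — σ1 onset /vn/ (2→3 rises), coda /∅/ ok → licit
/rnun/ — violates constraint (vi): syllable 1 onset /rn/: /r/ (liquid, 4) → /n/ (nasal, 3) does not rise → illicit
/brunv.zwaf/ — violates constraint (i): syllable 2 coda contains /f/ → illicit
/frju.bror/ — violates constraint (v): syllable 1 onset /frj/ has 3 consonants (> 2) → illicit
Licit: /vno/ → 1.

1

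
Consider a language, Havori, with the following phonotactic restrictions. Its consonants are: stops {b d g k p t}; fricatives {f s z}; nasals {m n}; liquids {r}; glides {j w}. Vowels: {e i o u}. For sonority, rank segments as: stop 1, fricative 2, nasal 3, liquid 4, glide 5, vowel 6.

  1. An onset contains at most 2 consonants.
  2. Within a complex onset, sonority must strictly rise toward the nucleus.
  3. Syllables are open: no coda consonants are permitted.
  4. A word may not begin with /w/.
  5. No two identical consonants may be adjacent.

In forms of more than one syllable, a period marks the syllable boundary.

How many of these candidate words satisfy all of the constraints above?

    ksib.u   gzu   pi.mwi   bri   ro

ksib.u — violates constraint 3: syllable 1 coda /b/ has 1 consonant (> 0) → not permitted
gzu — σ1 onset /gz/ (1→2 rises), coda /∅/ ok → permitted
pi.mwi — σ1 onset /p/, coda /∅/ ok; σ2 onset /mw/ (3→5 rises), coda /∅/ ok → permitted
bri — σ1 onset /br/ (1→4 rises), coda /∅/ ok → permitted
ro — σ1 onset /r/, coda /∅/ ok → permitted
Permitted: gzu, pi.mwi, bri, ro → 4.

4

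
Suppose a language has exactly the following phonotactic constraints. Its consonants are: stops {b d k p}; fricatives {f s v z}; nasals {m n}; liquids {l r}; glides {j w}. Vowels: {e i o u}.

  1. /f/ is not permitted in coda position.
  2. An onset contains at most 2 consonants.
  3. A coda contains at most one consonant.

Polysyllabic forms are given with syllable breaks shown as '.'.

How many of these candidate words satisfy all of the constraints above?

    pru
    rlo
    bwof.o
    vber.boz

3

pru — σ1 onset /pr/ (2C), coda /∅/ ok → licit
rlo — σ1 onset /rl/ (2C), coda /∅/ ok → licit
bwof.o — violates constraint 1: syllable 1 coda contains /f/ → illicit
vber.boz — σ1 onset /vb/ (2C), coda /r/ ok; σ2 onset /b/, coda /z/ ok → licit
Licit: pru, rlo, vber.boz → 3.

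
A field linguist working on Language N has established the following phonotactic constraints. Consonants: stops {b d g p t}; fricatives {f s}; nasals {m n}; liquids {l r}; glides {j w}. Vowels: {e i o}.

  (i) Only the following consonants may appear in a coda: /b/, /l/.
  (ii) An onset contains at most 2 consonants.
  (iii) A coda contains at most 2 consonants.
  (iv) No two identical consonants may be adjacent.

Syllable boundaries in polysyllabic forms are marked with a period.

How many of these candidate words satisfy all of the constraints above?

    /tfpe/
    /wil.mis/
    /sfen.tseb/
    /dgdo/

0

/tfpe/ — violates constraint (ii): syllable 1 onset /tfp/ has 3 consonants (> 2) → ill-formed
/wil.mis/ — violates constraint (i): syllable 2 coda contains /s/, which is not a licensed coda consonant → ill-formed
/sfen.tseb/ — violates constraint (i): syllable 1 coda contains /n/, which is not a licensed coda consonant → ill-formed
/dgdo/ — violates constraint (ii): syllable 1 onset /dgd/ has 3 consonants (> 2) → ill-formed
No form is well-formed → 0.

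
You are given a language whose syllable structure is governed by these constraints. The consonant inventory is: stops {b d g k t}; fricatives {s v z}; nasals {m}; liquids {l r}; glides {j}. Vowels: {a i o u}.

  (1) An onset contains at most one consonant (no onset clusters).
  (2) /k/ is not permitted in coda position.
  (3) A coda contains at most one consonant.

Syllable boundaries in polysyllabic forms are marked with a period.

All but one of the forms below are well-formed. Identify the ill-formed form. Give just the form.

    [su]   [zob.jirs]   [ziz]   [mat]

[zob.jirs]

[su] — σ1 onset /s/, coda /∅/ ok → well-formed
[zob.jirs] — violates constraint 3: syllable 2 coda /rs/ has 2 consonants (> 1) → ill-formed
[ziz] — σ1 onset /z/, coda /z/ ok → well-formed
[mat] — σ1 onset /m/, coda /t/ ok → well-formed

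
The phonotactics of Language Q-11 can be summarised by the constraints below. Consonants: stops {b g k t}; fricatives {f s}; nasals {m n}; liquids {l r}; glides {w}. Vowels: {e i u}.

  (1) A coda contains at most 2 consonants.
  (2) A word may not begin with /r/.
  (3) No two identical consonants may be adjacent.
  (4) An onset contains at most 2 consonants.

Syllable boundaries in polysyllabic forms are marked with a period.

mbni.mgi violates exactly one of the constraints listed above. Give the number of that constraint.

mbni.mgi: syllable 1 onset /mbn/ has 3 consonants (> 2).
This is a violation of constraint 4: "An onset contains at most 2 consonants."
The remaining constraints (1, 2, 3) are satisfied.

4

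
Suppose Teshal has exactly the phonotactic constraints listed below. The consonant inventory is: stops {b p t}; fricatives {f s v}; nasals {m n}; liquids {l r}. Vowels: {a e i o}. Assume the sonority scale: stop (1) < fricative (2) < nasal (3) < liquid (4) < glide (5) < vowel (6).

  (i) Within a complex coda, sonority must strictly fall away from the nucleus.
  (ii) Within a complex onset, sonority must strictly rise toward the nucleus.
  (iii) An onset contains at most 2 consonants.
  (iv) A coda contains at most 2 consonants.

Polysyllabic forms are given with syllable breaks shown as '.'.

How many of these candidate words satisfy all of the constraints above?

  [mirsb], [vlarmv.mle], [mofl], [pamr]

0

[mirsb] — violates constraint (iv): syllable 1 coda /rsb/ has 3 consonants (> 2) → not permitted
[vlarmv.mle] — violates constraint (iv): syllable 1 coda /rmv/ has 3 consonants (> 2) → not permitted
[mofl] — violates constraint (i): syllable 1 coda /fl/: /f/ (fricative, 2) → /l/ (liquid, 4) does not fall → not permitted
[pamr] — violates constraint (i): syllable 1 coda /mr/: /m/ (nasal, 3) → /r/ (liquid, 4) does not fall → not permitted
No form is permitted → 0.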